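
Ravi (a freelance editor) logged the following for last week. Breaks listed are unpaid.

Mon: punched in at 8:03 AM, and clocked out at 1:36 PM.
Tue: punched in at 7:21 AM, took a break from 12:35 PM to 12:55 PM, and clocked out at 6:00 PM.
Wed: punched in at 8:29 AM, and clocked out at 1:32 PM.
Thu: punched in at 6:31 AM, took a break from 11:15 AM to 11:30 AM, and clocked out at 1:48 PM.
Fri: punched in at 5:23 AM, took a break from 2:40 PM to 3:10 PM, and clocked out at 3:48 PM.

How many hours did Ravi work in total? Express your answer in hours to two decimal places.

37.87 hours

Mon: 8:03 AM–1:36 PM = 5 h 33 min
Tue: 7:21 AM–6:00 PM = 10 h 39 min; less 20 min break → 10 h 19 min
Wed: 8:29 AM–1:32 PM = 5 h 3 min
Thu: 6:31 AM–1:48 PM = 7 h 17 min; less 15 min break → 7 h 2 min
Fri: 5:23 AM–3:48 PM = 10 h 25 min; less 30 min break → 9 h 55 min
Total: 5 h 33 min + 10 h 19 min + 5 h 3 min + 7 h 2 min + 9 h 55 min = 37 h 52 min.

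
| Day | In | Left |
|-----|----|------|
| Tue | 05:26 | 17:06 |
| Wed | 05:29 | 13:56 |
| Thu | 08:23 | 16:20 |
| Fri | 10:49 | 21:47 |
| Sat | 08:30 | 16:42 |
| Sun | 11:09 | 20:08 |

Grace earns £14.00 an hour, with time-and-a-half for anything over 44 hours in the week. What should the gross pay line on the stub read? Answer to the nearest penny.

Tue: 05:26–17:06 = 11 h 40 min
Wed: 05:29–13:56 = 8 h 27 min
Thu: 08:23–16:20 = 7 h 57 min
Fri: 10:49–21:47 = 10 h 58 min
Sat: 08:30–16:42 = 8 h 12 min
Sun: 11:09–20:08 = 8 h 59 min
Total worked: 56 h 13 min = 3373 min.
Regular 44 h 0 min = 2640 min at £14.00/h; overtime 12 h 13 min = 733 min at £21.00/h.
Pay = (2640 × £14.00 + 733 × £21.00) ÷ 60 = £872.55.

£872.55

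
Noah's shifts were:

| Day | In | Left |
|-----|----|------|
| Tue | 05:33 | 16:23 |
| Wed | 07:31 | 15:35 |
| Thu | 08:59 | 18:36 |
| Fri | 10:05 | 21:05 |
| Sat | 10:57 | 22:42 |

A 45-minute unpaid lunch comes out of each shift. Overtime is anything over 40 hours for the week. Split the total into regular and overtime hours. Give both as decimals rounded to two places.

Regular 40.00 hours, overtime 7.52 hours

Tue: 05:33–16:23 = 10 h 50 min; less 45 min break → 10 h 5 min
Wed: 07:31–15:35 = 8 h 4 min; less 45 min break → 7 h 19 min
Thu: 08:59–18:36 = 9 h 37 min; less 45 min break → 8 h 52 min
Fri: 10:05–21:05 = 11 h 0 min; less 45 min break → 10 h 15 min
Sat: 10:57–22:42 = 11 h 45 min; less 45 min break → 11 h 0 min
Total worked: 47 h 31 min = 47.52 h.
Threshold 40 h → overtime 7 h 31 min, regular 40 h 0 min.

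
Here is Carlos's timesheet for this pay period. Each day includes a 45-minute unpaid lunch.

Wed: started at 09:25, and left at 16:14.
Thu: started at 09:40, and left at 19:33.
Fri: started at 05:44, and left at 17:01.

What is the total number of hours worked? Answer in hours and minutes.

Wed: 09:25–16:14 = 6 h 49 min; less 45 min break → 6 h 4 min
Thu: 09:40–19:33 = 9 h 53 min; less 45 min break → 9 h 8 min
Fri: 05:44–17:01 = 11 h 17 min; less 45 min break → 10 h 32 min
Total: 6 h 4 min + 9 h 8 min + 10 h 32 min = 25 h 44 min.

25 h 44 min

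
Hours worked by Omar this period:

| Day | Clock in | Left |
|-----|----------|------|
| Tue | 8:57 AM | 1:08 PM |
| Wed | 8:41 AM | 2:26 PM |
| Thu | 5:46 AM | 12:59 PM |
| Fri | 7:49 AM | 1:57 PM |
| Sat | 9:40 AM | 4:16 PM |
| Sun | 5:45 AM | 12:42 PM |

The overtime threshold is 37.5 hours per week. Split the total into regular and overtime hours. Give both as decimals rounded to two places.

Tue: 8:57 AM–1:08 PM = 4 h 11 min
Wed: 8:41 AM–2:26 PM = 5 h 45 min
Thu: 5:46 AM–12:59 PM = 7 h 13 min
Fri: 7:49 AM–1:57 PM = 6 h 8 min
Sat: 9:40 AM–4:16 PM = 6 h 36 min
Sun: 5:45 AM–12:42 PM = 6 h 57 min
Total worked: 36 h 50 min = 36.83 h.
Threshold 37.5 h → overtime 0 h 0 min, regular 36 h 50 min.

Regular 36.83 hours, overtime 0.00 hours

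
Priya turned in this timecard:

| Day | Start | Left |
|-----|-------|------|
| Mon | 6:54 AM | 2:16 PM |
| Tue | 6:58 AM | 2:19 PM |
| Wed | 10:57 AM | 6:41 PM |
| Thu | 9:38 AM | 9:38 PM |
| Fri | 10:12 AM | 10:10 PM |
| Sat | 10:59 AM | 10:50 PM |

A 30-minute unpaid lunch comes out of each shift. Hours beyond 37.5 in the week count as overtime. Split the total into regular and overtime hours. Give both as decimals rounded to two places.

Mon: 6:54 AM–2:16 PM = 7 h 22 min; less 30 min break → 6 h 52 min
Tue: 6:58 AM–2:19 PM = 7 h 21 min; less 30 min break → 6 h 51 min
Wed: 10:57 AM–6:41 PM = 7 h 44 min; less 30 min break → 7 h 14 min
Thu: 9:38 AM–9:38 PM = 12 h 0 min; less 30 min break → 11 h 30 min
Fri: 10:12 AM–10:10 PM = 11 h 58 min; less 30 min break → 11 h 28 min
Sat: 10:59 AM–10:50 PM = 11 h 51 min; less 30 min break → 11 h 21 min
Total worked: 55 h 16 min = 55.27 h.
Threshold 37.5 h → overtime 17 h 46 min, regular 37 h 30 min.

Regular 37.50 hours, overtime 17.77 hours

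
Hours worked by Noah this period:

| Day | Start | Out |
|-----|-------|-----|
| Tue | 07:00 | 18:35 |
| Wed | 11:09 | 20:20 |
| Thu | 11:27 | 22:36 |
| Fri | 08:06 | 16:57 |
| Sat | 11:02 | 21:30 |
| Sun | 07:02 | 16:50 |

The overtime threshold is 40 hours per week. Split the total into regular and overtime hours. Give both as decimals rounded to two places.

Tue: 07:00–18:35 = 11 h 35 min
Wed: 11:09–20:20 = 9 h 11 min
Thu: 11:27–22:36 = 11 h 9 min
Fri: 08:06–16:57 = 8 h 51 min
Sat: 11:02–21:30 = 10 h 28 min
Sun: 07:02–16:50 = 9 h 48 min
Total worked: 61 h 2 min = 61.03 h.
Threshold 40 h → overtime 21 h 2 min, regular 40 h 0 min.

Regular 40.00 hours, overtime 21.03 hours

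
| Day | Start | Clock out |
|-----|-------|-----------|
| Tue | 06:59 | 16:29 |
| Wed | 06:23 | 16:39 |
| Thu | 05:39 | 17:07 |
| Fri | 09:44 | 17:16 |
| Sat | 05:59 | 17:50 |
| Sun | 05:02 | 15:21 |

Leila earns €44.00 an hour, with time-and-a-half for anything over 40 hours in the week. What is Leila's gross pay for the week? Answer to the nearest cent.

€3141.60

Tue: 06:59–16:29 = 9 h 30 min
Wed: 06:23–16:39 = 10 h 16 min
Thu: 05:39–17:07 = 11 h 28 min
Fri: 09:44–17:16 = 7 h 32 min
Sat: 05:59–17:50 = 11 h 51 min
Sun: 05:02–15:21 = 10 h 19 min
Total worked: 60 h 56 min = 3656 min.
Regular 40 h 0 min = 2400 min at €44.00/h; overtime 20 h 56 min = 1256 min at €66.00/h.
Pay = (2400 × €44.00 + 1256 × €66.00) ÷ 60 = €3141.60.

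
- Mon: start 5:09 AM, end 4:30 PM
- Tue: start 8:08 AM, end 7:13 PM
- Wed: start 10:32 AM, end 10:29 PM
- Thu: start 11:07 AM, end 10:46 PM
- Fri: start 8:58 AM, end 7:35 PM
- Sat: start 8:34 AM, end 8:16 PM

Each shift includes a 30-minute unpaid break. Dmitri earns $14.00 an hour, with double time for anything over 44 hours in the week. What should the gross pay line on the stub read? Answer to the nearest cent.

Mon: 5:09 AM–4:30 PM = 11 h 21 min; less 30 min break → 10 h 51 min
Tue: 8:08 AM–7:13 PM = 11 h 5 min; less 30 min break → 10 h 35 min
Wed: 10:32 AM–10:29 PM = 11 h 57 min; less 30 min break → 11 h 27 min
Thu: 11:07 AM–10:46 PM = 11 h 39 min; less 30 min break → 11 h 9 min
Fri: 8:58 AM–7:35 PM = 10 h 37 min; less 30 min break → 10 h 7 min
Sat: 8:34 AM–8:16 PM = 11 h 42 min; less 30 min break → 11 h 12 min
Total worked: 65 h 21 min = 3921 min.
Regular 44 h 0 min = 2640 min at $14.00/h; overtime 21 h 21 min = 1281 min at $28.00/h.
Pay = (2640 × $14.00 + 1281 × $28.00) ÷ 60 = $1213.80.

$1213.80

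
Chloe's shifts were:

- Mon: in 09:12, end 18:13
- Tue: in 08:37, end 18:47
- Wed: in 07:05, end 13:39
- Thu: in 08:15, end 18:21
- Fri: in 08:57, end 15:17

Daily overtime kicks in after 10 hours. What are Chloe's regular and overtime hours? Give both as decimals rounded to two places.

Regular 41.92 hours, overtime 0.27 hours

Mon: 09:12–18:13 = 9 h 1 min
Tue: 08:37–18:47 = 10 h 10 min
Wed: 07:05–13:39 = 6 h 34 min
Thu: 08:15–18:21 = 10 h 6 min
Fri: 08:57–15:17 = 6 h 20 min
Mon reg 9 h 1 min / OT 0 h 0 min; Tue reg 10 h 0 min / OT 0 h 10 min; Wed reg 6 h 34 min / OT 0 h 0 min; Thu reg 10 h 0 min / OT 0 h 6 min; Fri reg 6 h 20 min / OT 0 h 0 min.
Totals: regular 41 h 55 min, overtime 0 h 16 min.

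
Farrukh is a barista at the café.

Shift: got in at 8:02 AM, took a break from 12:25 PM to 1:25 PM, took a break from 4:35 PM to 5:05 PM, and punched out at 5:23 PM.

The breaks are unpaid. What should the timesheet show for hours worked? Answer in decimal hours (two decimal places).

Shift: 8:02 AM–5:23 PM = 9 h 21 min; less 90 min break → 7 h 51 min

7.85 hours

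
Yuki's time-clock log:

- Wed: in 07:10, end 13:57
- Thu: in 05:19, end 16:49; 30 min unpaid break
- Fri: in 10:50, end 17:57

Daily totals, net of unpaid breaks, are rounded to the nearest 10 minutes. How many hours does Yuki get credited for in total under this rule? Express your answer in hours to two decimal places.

Wed: 07:10–13:57 = 6 h 47 min → rounds to 6 h 50 min
Thu: 05:19–16:49 = 11 h 30 min − 30 min = 11 h 0 min → rounds to 11 h 0 min
Fri: 10:50–17:57 = 7 h 7 min → rounds to 7 h 10 min
Total credited: 25 h 0 min.

25.00 hours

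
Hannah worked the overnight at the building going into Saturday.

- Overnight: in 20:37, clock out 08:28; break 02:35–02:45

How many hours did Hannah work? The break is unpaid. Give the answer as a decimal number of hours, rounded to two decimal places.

Overnight: 20:37 → midnight = 3 h 23 min; midnight → 08:28 = 8 h 28 min; span 11 h 51 min; less 10 min break → 11 h 41 min

11.68 hours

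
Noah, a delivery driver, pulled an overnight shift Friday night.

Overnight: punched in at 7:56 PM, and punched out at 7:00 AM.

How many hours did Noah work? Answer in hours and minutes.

11 h 4 min

Overnight: 7:56 PM → midnight = 4 h 4 min; midnight → 7:00 AM = 7 h 0 min; span 11 h 4 min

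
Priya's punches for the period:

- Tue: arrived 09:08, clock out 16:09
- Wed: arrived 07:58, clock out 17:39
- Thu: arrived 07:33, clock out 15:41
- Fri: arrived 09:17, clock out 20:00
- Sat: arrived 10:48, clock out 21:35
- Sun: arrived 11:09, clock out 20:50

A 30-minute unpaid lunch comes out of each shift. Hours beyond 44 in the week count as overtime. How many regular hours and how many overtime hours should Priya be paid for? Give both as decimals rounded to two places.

Tue: 09:08–16:09 = 7 h 1 min; less 30 min break → 6 h 31 min
Wed: 07:58–17:39 = 9 h 41 min; less 30 min break → 9 h 11 min
Thu: 07:33–15:41 = 8 h 8 min; less 30 min break → 7 h 38 min
Fri: 09:17–20:00 = 10 h 43 min; less 30 min break → 10 h 13 min
Sat: 10:48–21:35 = 10 h 47 min; less 30 min break → 10 h 17 min
Sun: 11:09–20:50 = 9 h 41 min; less 30 min break → 9 h 11 min
Total worked: 53 h 1 min = 53.02 h.
Threshold 44 h → overtime 9 h 1 min, regular 44 h 0 min.

Regular 44.00 hours, overtime 9.02 hours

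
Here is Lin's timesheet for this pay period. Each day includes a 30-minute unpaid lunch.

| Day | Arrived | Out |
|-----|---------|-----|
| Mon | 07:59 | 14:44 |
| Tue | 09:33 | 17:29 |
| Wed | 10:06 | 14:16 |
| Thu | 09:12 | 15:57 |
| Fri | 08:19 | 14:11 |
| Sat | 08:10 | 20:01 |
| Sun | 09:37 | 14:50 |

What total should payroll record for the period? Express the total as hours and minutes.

Mon: 07:59–14:44 = 6 h 45 min; less 30 min break → 6 h 15 min
Tue: 09:33–17:29 = 7 h 56 min; less 30 min break → 7 h 26 min
Wed: 10:06–14:16 = 4 h 10 min; less 30 min break → 3 h 40 min
Thu: 09:12–15:57 = 6 h 45 min; less 30 min break → 6 h 15 min
Fri: 08:19–14:11 = 5 h 52 min; less 30 min break → 5 h 22 min
Sat: 08:10–20:01 = 11 h 51 min; less 30 min break → 11 h 21 min
Sun: 09:37–14:50 = 5 h 13 min; less 30 min break → 4 h 43 min
Total: 6 h 15 min + 7 h 26 min + 3 h 40 min + 6 h 15 min + 5 h 22 min + 11 h 21 min + 4 h 43 min = 45 h 2 min.

45 h 2 min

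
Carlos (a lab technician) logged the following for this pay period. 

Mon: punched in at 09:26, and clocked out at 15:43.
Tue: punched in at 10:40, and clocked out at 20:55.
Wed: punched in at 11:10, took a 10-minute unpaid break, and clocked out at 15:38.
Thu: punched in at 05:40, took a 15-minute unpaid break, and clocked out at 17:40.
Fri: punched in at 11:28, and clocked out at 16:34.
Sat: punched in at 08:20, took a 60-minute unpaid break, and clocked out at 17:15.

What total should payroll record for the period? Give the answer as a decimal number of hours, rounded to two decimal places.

45.60 hours

Mon: 09:26–15:43 = 6 h 17 min
Tue: 10:40–20:55 = 10 h 15 min
Wed: 11:10–15:38 = 4 h 28 min; less 10 min break → 4 h 18 min
Thu: 05:40–17:40 = 12 h 0 min; less 15 min break → 11 h 45 min
Fri: 11:28–16:34 = 5 h 6 min
Sat: 08:20–17:15 = 8 h 55 min; less 60 min break → 7 h 55 min
Total: 6 h 17 min + 10 h 15 min + 4 h 18 min + 11 h 45 min + 5 h 6 min + 7 h 55 min = 45 h 36 min.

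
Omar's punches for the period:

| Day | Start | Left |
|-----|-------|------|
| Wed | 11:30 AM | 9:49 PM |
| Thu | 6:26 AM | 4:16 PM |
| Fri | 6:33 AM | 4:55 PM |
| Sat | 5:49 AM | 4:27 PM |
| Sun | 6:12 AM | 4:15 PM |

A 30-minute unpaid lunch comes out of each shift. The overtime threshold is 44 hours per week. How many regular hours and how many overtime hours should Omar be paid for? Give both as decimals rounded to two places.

Wed: 11:30 AM–9:49 PM = 10 h 19 min; less 30 min break → 9 h 49 min
Thu: 6:26 AM–4:16 PM = 9 h 50 min; less 30 min break → 9 h 20 min
Fri: 6:33 AM–4:55 PM = 10 h 22 min; less 30 min break → 9 h 52 min
Sat: 5:49 AM–4:27 PM = 10 h 38 min; less 30 min break → 10 h 8 min
Sun: 6:12 AM–4:15 PM = 10 h 3 min; less 30 min break → 9 h 33 min
Total worked: 48 h 42 min = 48.70 h.
Threshold 44 h → overtime 4 h 42 min, regular 44 h 0 min.

Regular 44.00 hours, overtime 4.70 hours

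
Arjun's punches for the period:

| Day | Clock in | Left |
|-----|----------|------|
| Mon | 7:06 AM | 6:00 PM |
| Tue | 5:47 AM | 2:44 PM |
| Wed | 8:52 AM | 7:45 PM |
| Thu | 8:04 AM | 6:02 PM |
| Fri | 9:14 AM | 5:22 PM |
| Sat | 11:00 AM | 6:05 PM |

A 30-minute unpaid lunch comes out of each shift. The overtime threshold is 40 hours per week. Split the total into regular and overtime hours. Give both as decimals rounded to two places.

Regular 40.00 hours, overtime 12.92 hours

Mon: 7:06 AM–6:00 PM = 10 h 54 min; less 30 min break → 10 h 24 min
Tue: 5:47 AM–2:44 PM = 8 h 57 min; less 30 min break → 8 h 27 min
Wed: 8:52 AM–7:45 PM = 10 h 53 min; less 30 min break → 10 h 23 min
Thu: 8:04 AM–6:02 PM = 9 h 58 min; less 30 min break → 9 h 28 min
Fri: 9:14 AM–5:22 PM = 8 h 8 min; less 30 min break → 7 h 38 min
Sat: 11:00 AM–6:05 PM = 7 h 5 min; less 30 min break → 6 h 35 min
Total worked: 52 h 55 min = 52.92 h.
Threshold 40 h → overtime 12 h 55 min, regular 40 h 0 min.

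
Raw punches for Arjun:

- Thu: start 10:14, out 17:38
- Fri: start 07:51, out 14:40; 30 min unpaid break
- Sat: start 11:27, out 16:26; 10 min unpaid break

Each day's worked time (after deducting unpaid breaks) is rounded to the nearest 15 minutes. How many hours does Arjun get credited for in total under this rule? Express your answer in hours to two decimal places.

18.50 hours

Thu: 10:14–17:38 = 7 h 24 min → rounds to 7 h 30 min
Fri: 07:51–14:40 = 6 h 49 min − 30 min = 6 h 19 min → rounds to 6 h 15 min
Sat: 11:27–16:26 = 4 h 59 min − 10 min = 4 h 49 min → rounds to 4 h 45 min
Total credited: 18 h 30 min.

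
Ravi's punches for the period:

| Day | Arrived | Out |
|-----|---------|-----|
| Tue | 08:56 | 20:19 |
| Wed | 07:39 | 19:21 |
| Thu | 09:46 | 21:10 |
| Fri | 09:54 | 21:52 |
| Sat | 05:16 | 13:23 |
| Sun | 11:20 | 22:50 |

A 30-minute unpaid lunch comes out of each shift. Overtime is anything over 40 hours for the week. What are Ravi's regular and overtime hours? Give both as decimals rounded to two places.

Tue: 08:56–20:19 = 11 h 23 min; less 30 min break → 10 h 53 min
Wed: 07:39–19:21 = 11 h 42 min; less 30 min break → 11 h 12 min
Thu: 09:46–21:10 = 11 h 24 min; less 30 min break → 10 h 54 min
Fri: 09:54–21:52 = 11 h 58 min; less 30 min break → 11 h 28 min
Sat: 05:16–13:23 = 8 h 7 min; less 30 min break → 7 h 37 min
Sun: 11:20–22:50 = 11 h 30 min; less 30 min break → 11 h 0 min
Total worked: 63 h 4 min = 63.07 h.
Threshold 40 h → overtime 23 h 4 min, regular 40 h 0 min.

Regular 40.00 hours, overtime 23.07 hours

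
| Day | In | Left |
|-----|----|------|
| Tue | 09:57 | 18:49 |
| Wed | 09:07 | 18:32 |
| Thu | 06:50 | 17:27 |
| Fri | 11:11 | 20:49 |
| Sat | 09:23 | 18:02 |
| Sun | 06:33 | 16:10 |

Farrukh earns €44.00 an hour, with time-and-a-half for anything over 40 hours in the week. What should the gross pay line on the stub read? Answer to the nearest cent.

Tue: 09:57–18:49 = 8 h 52 min
Wed: 09:07–18:32 = 9 h 25 min
Thu: 06:50–17:27 = 10 h 37 min
Fri: 11:11–20:49 = 9 h 38 min
Sat: 09:23–18:02 = 8 h 39 min
Sun: 06:33–16:10 = 9 h 37 min
Total worked: 56 h 48 min = 3408 min.
Regular 40 h 0 min = 2400 min at €44.00/h; overtime 16 h 48 min = 1008 min at €66.00/h.
Pay = (2400 × €44.00 + 1008 × €66.00) ÷ 60 = €2868.80.

€2868.80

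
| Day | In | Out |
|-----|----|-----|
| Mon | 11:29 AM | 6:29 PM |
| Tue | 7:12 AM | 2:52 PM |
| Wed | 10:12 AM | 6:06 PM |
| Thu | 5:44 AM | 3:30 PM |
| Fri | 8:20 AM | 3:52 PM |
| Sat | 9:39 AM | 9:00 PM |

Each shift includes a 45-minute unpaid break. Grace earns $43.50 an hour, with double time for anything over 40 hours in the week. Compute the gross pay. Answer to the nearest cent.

$2324.35

Mon: 11:29 AM–6:29 PM = 7 h 0 min; less 45 min break → 6 h 15 min
Tue: 7:12 AM–2:52 PM = 7 h 40 min; less 45 min break → 6 h 55 min
Wed: 10:12 AM–6:06 PM = 7 h 54 min; less 45 min break → 7 h 9 min
Thu: 5:44 AM–3:30 PM = 9 h 46 min; less 45 min break → 9 h 1 min
Fri: 8:20 AM–3:52 PM = 7 h 32 min; less 45 min break → 6 h 47 min
Sat: 9:39 AM–9:00 PM = 11 h 21 min; less 45 min break → 10 h 36 min
Total worked: 46 h 43 min = 2803 min.
Regular 40 h 0 min = 2400 min at $43.50/h; overtime 6 h 43 min = 403 min at $87.00/h.
Pay = (2400 × $43.50 + 403 × $87.00) ÷ 60 = $2324.35.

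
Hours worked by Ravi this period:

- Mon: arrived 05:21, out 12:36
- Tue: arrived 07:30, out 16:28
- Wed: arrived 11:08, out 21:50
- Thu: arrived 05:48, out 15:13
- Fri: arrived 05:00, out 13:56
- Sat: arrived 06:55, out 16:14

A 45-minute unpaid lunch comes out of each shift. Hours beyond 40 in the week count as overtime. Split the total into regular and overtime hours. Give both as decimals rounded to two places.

Mon: 05:21–12:36 = 7 h 15 min; less 45 min break → 6 h 30 min
Tue: 07:30–16:28 = 8 h 58 min; less 45 min break → 8 h 13 min
Wed: 11:08–21:50 = 10 h 42 min; less 45 min break → 9 h 57 min
Thu: 05:48–15:13 = 9 h 25 min; less 45 min break → 8 h 40 min
Fri: 05:00–13:56 = 8 h 56 min; less 45 min break → 8 h 11 min
Sat: 06:55–16:14 = 9 h 19 min; less 45 min break → 8 h 34 min
Total worked: 50 h 5 min = 50.08 h.
Threshold 40 h → overtime 10 h 5 min, regular 40 h 0 min.

Regular 40.00 hours, overtime 10.08 hours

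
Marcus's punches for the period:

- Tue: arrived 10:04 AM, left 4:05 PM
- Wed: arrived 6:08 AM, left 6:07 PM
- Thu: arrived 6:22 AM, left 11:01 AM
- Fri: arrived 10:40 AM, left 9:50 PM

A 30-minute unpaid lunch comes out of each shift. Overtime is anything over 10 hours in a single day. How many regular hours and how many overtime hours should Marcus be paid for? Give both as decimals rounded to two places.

Tue: 10:04 AM–4:05 PM = 6 h 1 min; less 30 min break → 5 h 31 min
Wed: 6:08 AM–6:07 PM = 11 h 59 min; less 30 min break → 11 h 29 min
Thu: 6:22 AM–11:01 AM = 4 h 39 min; less 30 min break → 4 h 9 min
Fri: 10:40 AM–9:50 PM = 11 h 10 min; less 30 min break → 10 h 40 min
Tue reg 5 h 31 min / OT 0 h 0 min; Wed reg 10 h 0 min / OT 1 h 29 min; Thu reg 4 h 9 min / OT 0 h 0 min; Fri reg 10 h 0 min / OT 0 h 40 min.
Totals: regular 29 h 40 min, overtime 2 h 9 min.

Regular 29.67 hours, overtime 2.15 hours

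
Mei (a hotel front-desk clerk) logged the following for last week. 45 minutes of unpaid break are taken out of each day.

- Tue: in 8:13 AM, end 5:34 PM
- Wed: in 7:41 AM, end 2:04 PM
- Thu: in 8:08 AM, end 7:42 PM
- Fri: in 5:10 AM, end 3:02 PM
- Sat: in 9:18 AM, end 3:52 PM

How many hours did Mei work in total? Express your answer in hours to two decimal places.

Tue: 8:13 AM–5:34 PM = 9 h 21 min; less 45 min break → 8 h 36 min
Wed: 7:41 AM–2:04 PM = 6 h 23 min; less 45 min break → 5 h 38 min
Thu: 8:08 AM–7:42 PM = 11 h 34 min; less 45 min break → 10 h 49 min
Fri: 5:10 AM–3:02 PM = 9 h 52 min; less 45 min break → 9 h 7 min
Sat: 9:18 AM–3:52 PM = 6 h 34 min; less 45 min break → 5 h 49 min
Total: 8 h 36 min + 5 h 38 min + 10 h 49 min + 9 h 7 min + 5 h 49 min = 39 h 59 min.

39.98 hours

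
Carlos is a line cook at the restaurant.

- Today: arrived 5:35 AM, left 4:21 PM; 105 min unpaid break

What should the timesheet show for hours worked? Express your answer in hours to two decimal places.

9.02 hours

Today: 5:35 AM–4:21 PM = 10 h 46 min; less 105 min break → 9 h 1 min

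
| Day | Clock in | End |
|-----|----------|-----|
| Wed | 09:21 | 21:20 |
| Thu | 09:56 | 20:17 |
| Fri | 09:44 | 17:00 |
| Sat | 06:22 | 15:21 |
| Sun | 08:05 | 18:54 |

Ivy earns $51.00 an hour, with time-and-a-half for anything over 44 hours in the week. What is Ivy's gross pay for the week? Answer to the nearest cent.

Wed: 09:21–21:20 = 11 h 59 min
Thu: 09:56–20:17 = 10 h 21 min
Fri: 09:44–17:00 = 7 h 16 min
Sat: 06:22–15:21 = 8 h 59 min
Sun: 08:05–18:54 = 10 h 49 min
Total worked: 49 h 24 min = 2964 min.
Regular 44 h 0 min = 2640 min at $51.00/h; overtime 5 h 24 min = 324 min at $76.50/h.
Pay = (2640 × $51.00 + 324 × $76.50) ÷ 60 = $2657.10.

$2657.10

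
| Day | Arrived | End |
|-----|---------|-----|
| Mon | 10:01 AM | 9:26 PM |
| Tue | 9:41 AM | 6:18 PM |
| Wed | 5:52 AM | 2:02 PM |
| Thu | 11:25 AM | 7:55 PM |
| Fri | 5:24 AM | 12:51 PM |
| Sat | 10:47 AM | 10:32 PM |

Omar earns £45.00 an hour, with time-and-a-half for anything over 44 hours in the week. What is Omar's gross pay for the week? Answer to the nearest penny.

Mon: 10:01 AM–9:26 PM = 11 h 25 min
Tue: 9:41 AM–6:18 PM = 8 h 37 min
Wed: 5:52 AM–2:02 PM = 8 h 10 min
Thu: 11:25 AM–7:55 PM = 8 h 30 min
Fri: 5:24 AM–12:51 PM = 7 h 27 min
Sat: 10:47 AM–10:32 PM = 11 h 45 min
Total worked: 55 h 54 min = 3354 min.
Regular 44 h 0 min = 2640 min at £45.00/h; overtime 11 h 54 min = 714 min at £67.50/h.
Pay = (2640 × £45.00 + 714 × £67.50) ÷ 60 = £2783.25.

£2783.25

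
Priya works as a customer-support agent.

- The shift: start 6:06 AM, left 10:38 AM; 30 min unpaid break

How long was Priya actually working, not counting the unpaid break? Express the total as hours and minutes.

4 h 2 min

The shift: 6:06 AM–10:38 AM = 4 h 32 min; less 30 min break → 4 h 2 min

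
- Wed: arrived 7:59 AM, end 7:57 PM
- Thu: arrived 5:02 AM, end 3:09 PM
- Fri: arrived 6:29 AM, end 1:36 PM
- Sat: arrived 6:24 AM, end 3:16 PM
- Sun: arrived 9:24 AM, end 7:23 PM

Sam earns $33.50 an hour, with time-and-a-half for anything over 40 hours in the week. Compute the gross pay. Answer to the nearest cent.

Wed: 7:59 AM–7:57 PM = 11 h 58 min
Thu: 5:02 AM–3:09 PM = 10 h 7 min
Fri: 6:29 AM–1:36 PM = 7 h 7 min
Sat: 6:24 AM–3:16 PM = 8 h 52 min
Sun: 9:24 AM–7:23 PM = 9 h 59 min
Total worked: 48 h 3 min = 2883 min.
Regular 40 h 0 min = 2400 min at $33.50/h; overtime 8 h 3 min = 483 min at $50.25/h.
Pay = (2400 × $33.50 + 483 × $50.25) ÷ 60 = $1744.51.

$1744.51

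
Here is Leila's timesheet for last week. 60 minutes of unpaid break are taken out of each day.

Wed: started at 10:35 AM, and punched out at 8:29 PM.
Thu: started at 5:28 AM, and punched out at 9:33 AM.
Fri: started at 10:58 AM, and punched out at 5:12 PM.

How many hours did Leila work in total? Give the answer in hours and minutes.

Wed: 10:35 AM–8:29 PM = 9 h 54 min; less 60 min break → 8 h 54 min
Thu: 5:28 AM–9:33 AM = 4 h 5 min; less 60 min break → 3 h 5 min
Fri: 10:58 AM–5:12 PM = 6 h 14 min; less 60 min break → 5 h 14 min
Total: 8 h 54 min + 3 h 5 min + 5 h 14 min = 17 h 13 min.

17 h 13 min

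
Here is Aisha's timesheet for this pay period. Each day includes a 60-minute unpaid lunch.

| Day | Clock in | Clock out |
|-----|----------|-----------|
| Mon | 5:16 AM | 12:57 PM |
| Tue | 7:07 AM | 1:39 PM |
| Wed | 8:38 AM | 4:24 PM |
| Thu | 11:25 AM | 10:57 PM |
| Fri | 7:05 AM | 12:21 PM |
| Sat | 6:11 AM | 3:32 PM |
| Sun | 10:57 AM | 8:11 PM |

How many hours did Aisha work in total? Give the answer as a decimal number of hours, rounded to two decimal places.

50.37 hours

Mon: 5:16 AM–12:57 PM = 7 h 41 min; less 60 min break → 6 h 41 min
Tue: 7:07 AM–1:39 PM = 6 h 32 min; less 60 min break → 5 h 32 min
Wed: 8:38 AM–4:24 PM = 7 h 46 min; less 60 min break → 6 h 46 min
Thu: 11:25 AM–10:57 PM = 11 h 32 min; less 60 min break → 10 h 32 min
Fri: 7:05 AM–12:21 PM = 5 h 16 min; less 60 min break → 4 h 16 min
Sat: 6:11 AM–3:32 PM = 9 h 21 min; less 60 min break → 8 h 21 min
Sun: 10:57 AM–8:11 PM = 9 h 14 min; less 60 min break → 8 h 14 min
Total: 6 h 41 min + 5 h 32 min + 6 h 46 min + 10 h 32 min + 4 h 16 min + 8 h 21 min + 8 h 14 min = 50 h 22 min.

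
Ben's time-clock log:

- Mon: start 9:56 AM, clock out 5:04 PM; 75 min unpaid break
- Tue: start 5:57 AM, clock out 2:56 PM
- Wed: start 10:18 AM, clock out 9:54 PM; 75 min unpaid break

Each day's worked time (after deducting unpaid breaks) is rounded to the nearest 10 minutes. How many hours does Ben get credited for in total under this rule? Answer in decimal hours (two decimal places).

25.17 hours

Mon: 9:56 AM–5:04 PM = 7 h 8 min − 75 min = 5 h 53 min → rounds to 5 h 50 min
Tue: 5:57 AM–2:56 PM = 8 h 59 min → rounds to 9 h 0 min
Wed: 10:18 AM–9:54 PM = 11 h 36 min − 75 min = 10 h 21 min → rounds to 10 h 20 min
Total credited: 25 h 10 min.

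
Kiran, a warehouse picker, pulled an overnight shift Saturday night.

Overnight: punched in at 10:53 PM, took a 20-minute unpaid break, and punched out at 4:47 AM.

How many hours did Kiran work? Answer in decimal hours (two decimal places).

5.57 hours

Overnight: 10:53 PM → midnight = 1 h 7 min; midnight → 4:47 AM = 4 h 47 min; span 5 h 54 min; less 20 min break → 5 h 34 min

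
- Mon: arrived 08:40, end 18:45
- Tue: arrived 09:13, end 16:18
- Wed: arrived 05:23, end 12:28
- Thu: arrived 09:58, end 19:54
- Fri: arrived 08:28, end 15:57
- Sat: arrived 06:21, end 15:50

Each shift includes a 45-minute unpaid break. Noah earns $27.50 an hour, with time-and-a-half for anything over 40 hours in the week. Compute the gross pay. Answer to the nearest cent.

Mon: 08:40–18:45 = 10 h 5 min; less 45 min break → 9 h 20 min
Tue: 09:13–16:18 = 7 h 5 min; less 45 min break → 6 h 20 min
Wed: 05:23–12:28 = 7 h 5 min; less 45 min break → 6 h 20 min
Thu: 09:58–19:54 = 9 h 56 min; less 45 min break → 9 h 11 min
Fri: 08:28–15:57 = 7 h 29 min; less 45 min break → 6 h 44 min
Sat: 06:21–15:50 = 9 h 29 min; less 45 min break → 8 h 44 min
Total worked: 46 h 39 min = 2799 min.
Regular 40 h 0 min = 2400 min at $27.50/h; overtime 6 h 39 min = 399 min at $41.25/h.
Pay = (2400 × $27.50 + 399 × $41.25) ÷ 60 = $1374.31.

$1374.31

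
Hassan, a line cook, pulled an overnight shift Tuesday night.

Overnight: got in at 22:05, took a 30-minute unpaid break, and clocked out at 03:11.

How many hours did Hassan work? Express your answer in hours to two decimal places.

4.60 hours

Overnight: 22:05 → midnight = 1 h 55 min; midnight → 03:11 = 3 h 11 min; span 5 h 6 min; less 30 min break → 4 h 36 min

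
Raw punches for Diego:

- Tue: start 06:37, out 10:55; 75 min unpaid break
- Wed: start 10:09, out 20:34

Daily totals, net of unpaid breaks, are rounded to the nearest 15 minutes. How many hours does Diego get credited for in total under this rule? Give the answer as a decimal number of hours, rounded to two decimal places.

13.50 hours

Tue: 06:37–10:55 = 4 h 18 min − 75 min = 3 h 3 min → rounds to 3 h 0 min
Wed: 10:09–20:34 = 10 h 25 min → rounds to 10 h 30 min
Total credited: 13 h 30 min.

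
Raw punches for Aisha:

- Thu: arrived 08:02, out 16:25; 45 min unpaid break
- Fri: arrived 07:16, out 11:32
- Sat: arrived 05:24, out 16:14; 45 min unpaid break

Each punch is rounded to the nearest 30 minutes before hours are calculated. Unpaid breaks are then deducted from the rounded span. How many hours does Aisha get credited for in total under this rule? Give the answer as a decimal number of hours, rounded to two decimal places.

Thu: in 08:02→08:00, out 16:25→16:30; 8 h 30 min − 45 min = 7 h 45 min
Fri: in 07:16→07:30, out 11:32→11:30; 4 h 0 min
Sat: in 05:24→05:30, out 16:14→16:00; 10 h 30 min − 45 min = 9 h 45 min
Total credited: 21 h 30 min.

21.50 hours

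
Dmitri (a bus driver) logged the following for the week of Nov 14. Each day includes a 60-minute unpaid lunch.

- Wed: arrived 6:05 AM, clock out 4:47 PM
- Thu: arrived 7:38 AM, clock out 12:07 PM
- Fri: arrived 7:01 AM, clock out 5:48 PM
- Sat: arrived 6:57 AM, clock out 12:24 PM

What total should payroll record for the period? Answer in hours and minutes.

27 h 25 min

Wed: 6:05 AM–4:47 PM = 10 h 42 min; less 60 min break → 9 h 42 min
Thu: 7:38 AM–12:07 PM = 4 h 29 min; less 60 min break → 3 h 29 min
Fri: 7:01 AM–5:48 PM = 10 h 47 min; less 60 min break → 9 h 47 min
Sat: 6:57 AM–12:24 PM = 5 h 27 min; less 60 min break → 4 h 27 min
Total: 9 h 42 min + 3 h 29 min + 9 h 47 min + 4 h 27 min = 27 h 25 min.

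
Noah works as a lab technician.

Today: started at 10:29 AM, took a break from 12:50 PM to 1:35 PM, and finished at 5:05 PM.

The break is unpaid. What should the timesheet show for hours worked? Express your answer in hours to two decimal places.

5.85 hours

Today: 10:29 AM–5:05 PM = 6 h 36 min; less 45 min break → 5 h 51 min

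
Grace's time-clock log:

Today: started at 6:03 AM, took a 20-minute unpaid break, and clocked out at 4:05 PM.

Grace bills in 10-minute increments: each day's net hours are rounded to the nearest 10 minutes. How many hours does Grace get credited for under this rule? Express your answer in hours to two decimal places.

9.67 hours

Today: 6:03 AM–4:05 PM = 10 h 2 min − 20 min = 9 h 42 min → rounds to 9 h 40 min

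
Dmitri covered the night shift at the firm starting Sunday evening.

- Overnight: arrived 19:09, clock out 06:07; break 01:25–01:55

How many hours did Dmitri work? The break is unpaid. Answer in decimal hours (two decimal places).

Overnight: 19:09 → midnight = 4 h 51 min; midnight → 06:07 = 6 h 7 min; span 10 h 58 min; less 30 min break → 10 h 28 min

10.47 hours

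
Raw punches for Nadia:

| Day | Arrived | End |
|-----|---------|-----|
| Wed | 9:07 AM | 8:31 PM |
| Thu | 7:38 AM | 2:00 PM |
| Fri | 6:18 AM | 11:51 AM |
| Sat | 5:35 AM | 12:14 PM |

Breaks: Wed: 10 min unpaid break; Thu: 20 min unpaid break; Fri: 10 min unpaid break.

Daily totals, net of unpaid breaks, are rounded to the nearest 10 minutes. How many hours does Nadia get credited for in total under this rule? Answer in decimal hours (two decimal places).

Wed: 9:07 AM–8:31 PM = 11 h 24 min − 10 min = 11 h 14 min → rounds to 11 h 10 min
Thu: 7:38 AM–2:00 PM = 6 h 22 min − 20 min = 6 h 2 min → rounds to 6 h 0 min
Fri: 6:18 AM–11:51 AM = 5 h 33 min − 10 min = 5 h 23 min → rounds to 5 h 20 min
Sat: 5:35 AM–12:14 PM = 6 h 39 min → rounds to 6 h 40 min
Total credited: 29 h 10 min.

29.17 hours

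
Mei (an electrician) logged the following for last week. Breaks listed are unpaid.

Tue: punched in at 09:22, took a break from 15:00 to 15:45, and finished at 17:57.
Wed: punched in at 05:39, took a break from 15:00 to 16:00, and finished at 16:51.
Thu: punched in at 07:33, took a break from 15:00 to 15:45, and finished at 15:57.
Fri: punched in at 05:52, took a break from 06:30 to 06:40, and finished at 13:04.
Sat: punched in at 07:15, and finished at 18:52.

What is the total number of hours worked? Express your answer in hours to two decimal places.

44.33 hours

Tue: 09:22–17:57 = 8 h 35 min; less 45 min break → 7 h 50 min
Wed: 05:39–16:51 = 11 h 12 min; less 60 min break → 10 h 12 min
Thu: 07:33–15:57 = 8 h 24 min; less 45 min break → 7 h 39 min
Fri: 05:52–13:04 = 7 h 12 min; less 10 min break → 7 h 2 min
Sat: 07:15–18:52 = 11 h 37 min
Total: 7 h 50 min + 10 h 12 min + 7 h 39 min + 7 h 2 min + 11 h 37 min = 44 h 20 min.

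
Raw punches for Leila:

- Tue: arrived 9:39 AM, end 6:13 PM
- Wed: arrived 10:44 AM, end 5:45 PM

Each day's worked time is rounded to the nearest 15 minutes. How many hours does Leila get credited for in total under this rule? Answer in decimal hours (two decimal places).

15.50 hours

Tue: 9:39 AM–6:13 PM = 8 h 34 min → rounds to 8 h 30 min
Wed: 10:44 AM–5:45 PM = 7 h 1 min → rounds to 7 h 0 min
Total credited: 15 h 30 min.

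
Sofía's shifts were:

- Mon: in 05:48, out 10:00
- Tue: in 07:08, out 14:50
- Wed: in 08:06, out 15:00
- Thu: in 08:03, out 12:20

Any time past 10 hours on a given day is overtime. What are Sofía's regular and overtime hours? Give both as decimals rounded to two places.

Regular 23.08 hours, overtime 0.00 hours

Mon: 05:48–10:00 = 4 h 12 min
Tue: 07:08–14:50 = 7 h 42 min
Wed: 08:06–15:00 = 6 h 54 min
Thu: 08:03–12:20 = 4 h 17 min
Mon reg 4 h 12 min / OT 0 h 0 min; Tue reg 7 h 42 min / OT 0 h 0 min; Wed reg 6 h 54 min / OT 0 h 0 min; Thu reg 4 h 17 min / OT 0 h 0 min.
Totals: regular 23 h 5 min, overtime 0 h 0 min.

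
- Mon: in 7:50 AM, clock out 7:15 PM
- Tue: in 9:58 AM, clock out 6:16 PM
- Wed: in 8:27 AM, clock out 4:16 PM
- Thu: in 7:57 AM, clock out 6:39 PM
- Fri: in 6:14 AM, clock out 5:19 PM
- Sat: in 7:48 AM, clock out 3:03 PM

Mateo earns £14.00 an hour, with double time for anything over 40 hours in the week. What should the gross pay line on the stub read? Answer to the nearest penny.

Mon: 7:50 AM–7:15 PM = 11 h 25 min
Tue: 9:58 AM–6:16 PM = 8 h 18 min
Wed: 8:27 AM–4:16 PM = 7 h 49 min
Thu: 7:57 AM–6:39 PM = 10 h 42 min
Fri: 6:14 AM–5:19 PM = 11 h 5 min
Sat: 7:48 AM–3:03 PM = 7 h 15 min
Total worked: 56 h 34 min = 3394 min.
Regular 40 h 0 min = 2400 min at £14.00/h; overtime 16 h 34 min = 994 min at £28.00/h.
Pay = (2400 × £14.00 + 994 × £28.00) ÷ 60 = £1023.87.

£1023.87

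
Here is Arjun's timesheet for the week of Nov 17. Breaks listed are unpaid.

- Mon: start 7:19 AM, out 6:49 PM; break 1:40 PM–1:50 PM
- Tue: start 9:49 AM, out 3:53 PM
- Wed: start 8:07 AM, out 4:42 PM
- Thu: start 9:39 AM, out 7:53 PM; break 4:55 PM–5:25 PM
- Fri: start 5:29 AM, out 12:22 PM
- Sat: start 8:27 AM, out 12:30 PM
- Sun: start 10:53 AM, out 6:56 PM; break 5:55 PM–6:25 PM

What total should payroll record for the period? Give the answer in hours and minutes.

54 h 12 min

Mon: 7:19 AM–6:49 PM = 11 h 30 min; less 10 min break → 11 h 20 min
Tue: 9:49 AM–3:53 PM = 6 h 4 min
Wed: 8:07 AM–4:42 PM = 8 h 35 min
Thu: 9:39 AM–7:53 PM = 10 h 14 min; less 30 min break → 9 h 44 min
Fri: 5:29 AM–12:22 PM = 6 h 53 min
Sat: 8:27 AM–12:30 PM = 4 h 3 min
Sun: 10:53 AM–6:56 PM = 8 h 3 min; less 30 min break → 7 h 33 min
Total: 11 h 20 min + 6 h 4 min + 8 h 35 min + 9 h 44 min + 6 h 53 min + 4 h 3 min + 7 h 33 min = 54 h 12 min.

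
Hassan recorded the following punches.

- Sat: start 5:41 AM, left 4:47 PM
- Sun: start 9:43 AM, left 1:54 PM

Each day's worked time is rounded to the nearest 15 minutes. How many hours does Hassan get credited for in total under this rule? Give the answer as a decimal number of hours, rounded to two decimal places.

Sat: 5:41 AM–4:47 PM = 11 h 6 min → rounds to 11 h 0 min
Sun: 9:43 AM–1:54 PM = 4 h 11 min → rounds to 4 h 15 min
Total credited: 15 h 15 min.

15.25 hours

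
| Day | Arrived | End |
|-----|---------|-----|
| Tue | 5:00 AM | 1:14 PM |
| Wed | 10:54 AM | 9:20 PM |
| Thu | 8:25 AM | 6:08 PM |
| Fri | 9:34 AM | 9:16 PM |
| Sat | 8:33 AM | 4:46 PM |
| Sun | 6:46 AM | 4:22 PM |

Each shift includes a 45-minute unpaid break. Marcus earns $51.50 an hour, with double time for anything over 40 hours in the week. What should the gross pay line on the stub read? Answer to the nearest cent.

$3440.20

Tue: 5:00 AM–1:14 PM = 8 h 14 min; less 45 min break → 7 h 29 min
Wed: 10:54 AM–9:20 PM = 10 h 26 min; less 45 min break → 9 h 41 min
Thu: 8:25 AM–6:08 PM = 9 h 43 min; less 45 min break → 8 h 58 min
Fri: 9:34 AM–9:16 PM = 11 h 42 min; less 45 min break → 10 h 57 min
Sat: 8:33 AM–4:46 PM = 8 h 13 min; less 45 min break → 7 h 28 min
Sun: 6:46 AM–4:22 PM = 9 h 36 min; less 45 min break → 8 h 51 min
Total worked: 53 h 24 min = 3204 min.
Regular 40 h 0 min = 2400 min at $51.50/h; overtime 13 h 24 min = 804 min at $103.00/h.
Pay = (2400 × $51.50 + 804 × $103.00) ÷ 60 = $3440.20.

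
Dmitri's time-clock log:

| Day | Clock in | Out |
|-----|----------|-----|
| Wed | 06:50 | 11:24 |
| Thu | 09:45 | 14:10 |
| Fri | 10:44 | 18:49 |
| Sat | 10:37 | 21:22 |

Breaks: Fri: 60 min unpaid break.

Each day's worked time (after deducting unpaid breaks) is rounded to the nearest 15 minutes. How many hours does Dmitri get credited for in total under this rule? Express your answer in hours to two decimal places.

Wed: 06:50–11:24 = 4 h 34 min → rounds to 4 h 30 min
Thu: 09:45–14:10 = 4 h 25 min → rounds to 4 h 30 min
Fri: 10:44–18:49 = 8 h 5 min − 60 min = 7 h 5 min → rounds to 7 h 0 min
Sat: 10:37–21:22 = 10 h 45 min → rounds to 10 h 45 min
Total credited: 26 h 45 min.

26.75 hours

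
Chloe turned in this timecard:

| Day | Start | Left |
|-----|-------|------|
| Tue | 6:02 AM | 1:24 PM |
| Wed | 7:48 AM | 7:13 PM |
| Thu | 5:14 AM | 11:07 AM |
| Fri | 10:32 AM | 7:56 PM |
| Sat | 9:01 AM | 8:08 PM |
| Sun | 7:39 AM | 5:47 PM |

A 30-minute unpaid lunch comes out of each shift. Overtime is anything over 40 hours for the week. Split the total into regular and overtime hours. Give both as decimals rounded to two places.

Tue: 6:02 AM–1:24 PM = 7 h 22 min; less 30 min break → 6 h 52 min
Wed: 7:48 AM–7:13 PM = 11 h 25 min; less 30 min break → 10 h 55 min
Thu: 5:14 AM–11:07 AM = 5 h 53 min; less 30 min break → 5 h 23 min
Fri: 10:32 AM–7:56 PM = 9 h 24 min; less 30 min break → 8 h 54 min
Sat: 9:01 AM–8:08 PM = 11 h 7 min; less 30 min break → 10 h 37 min
Sun: 7:39 AM–5:47 PM = 10 h 8 min; less 30 min break → 9 h 38 min
Total worked: 52 h 19 min = 52.32 h.
Threshold 40 h → overtime 12 h 19 min, regular 40 h 0 min.

Regular 40.00 hours, overtime 12.32 hours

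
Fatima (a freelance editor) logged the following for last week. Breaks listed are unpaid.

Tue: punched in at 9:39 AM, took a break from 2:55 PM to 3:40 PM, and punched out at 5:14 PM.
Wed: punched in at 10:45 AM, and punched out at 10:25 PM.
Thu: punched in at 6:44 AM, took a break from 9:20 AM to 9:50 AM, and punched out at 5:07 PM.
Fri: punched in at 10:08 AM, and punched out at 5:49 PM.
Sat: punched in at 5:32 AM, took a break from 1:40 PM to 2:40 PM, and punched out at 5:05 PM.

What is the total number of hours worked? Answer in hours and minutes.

46 h 37 min

Tue: 9:39 AM–5:14 PM = 7 h 35 min; less 45 min break → 6 h 50 min
Wed: 10:45 AM–10:25 PM = 11 h 40 min
Thu: 6:44 AM–5:07 PM = 10 h 23 min; less 30 min break → 9 h 53 min
Fri: 10:08 AM–5:49 PM = 7 h 41 min
Sat: 5:32 AM–5:05 PM = 11 h 33 min; less 60 min break → 10 h 33 min
Total: 6 h 50 min + 11 h 40 min + 9 h 53 min + 7 h 41 min + 10 h 33 min = 46 h 37 min.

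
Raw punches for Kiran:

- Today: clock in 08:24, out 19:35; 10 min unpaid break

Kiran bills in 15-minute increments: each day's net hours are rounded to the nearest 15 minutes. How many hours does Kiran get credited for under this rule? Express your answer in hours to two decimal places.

Today: 08:24–19:35 = 11 h 11 min − 10 min = 11 h 1 min → rounds to 11 h 0 min

11.00 hours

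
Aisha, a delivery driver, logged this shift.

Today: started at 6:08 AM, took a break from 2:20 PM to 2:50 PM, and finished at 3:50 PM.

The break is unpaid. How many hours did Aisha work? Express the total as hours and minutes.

Today: 6:08 AM–3:50 PM = 9 h 42 min; less 30 min break → 9 h 12 min

9 h 12 min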